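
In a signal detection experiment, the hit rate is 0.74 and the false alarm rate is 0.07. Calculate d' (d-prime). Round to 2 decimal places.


d' = z(HR) - z(FAR)
z(0.74) = 0.6433
z(0.07) = -1.4758
d' = 0.6433 - -1.4758
= 2.12


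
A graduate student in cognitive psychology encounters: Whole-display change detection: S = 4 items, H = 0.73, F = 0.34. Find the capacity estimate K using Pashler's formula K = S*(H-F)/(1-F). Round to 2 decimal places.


K = S * (H - F) / (1 - F)
H - F = 0.39
1 - F = 0.66
K = 4 * 0.39 / 0.66
= 2.36


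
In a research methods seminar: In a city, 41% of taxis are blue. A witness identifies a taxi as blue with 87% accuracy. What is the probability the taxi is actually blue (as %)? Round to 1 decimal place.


P(blue | says blue) = P(says blue | blue)*P(blue) / [P(says blue | blue)*P(blue) + P(says blue | not blue)*P(not blue)]
Numerator = 0.87 * 0.41 = 0.3567
False identification = 0.13 * 0.59 = 0.0767
P = 0.3567 / (0.3567 + 0.0767)
= 0.3567 / 0.4334
As percentage = 82.3


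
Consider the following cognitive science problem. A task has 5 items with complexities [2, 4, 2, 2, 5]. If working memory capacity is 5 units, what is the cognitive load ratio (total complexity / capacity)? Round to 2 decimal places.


Total complexity = 2 + 4 + 2 + 2 + 5 = 15
Load = total / capacity = 15 / 5
= 3.00


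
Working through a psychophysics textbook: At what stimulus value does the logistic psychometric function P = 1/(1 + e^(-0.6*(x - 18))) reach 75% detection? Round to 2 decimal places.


At P = 0.75: 0.75 = 1/(1 + e^(-k*(x-x0)))
Solving: e^(-k*(x-x0)) = 1/3
x = x0 + ln(3)/k
ln(3) = 1.0986
x = 18 + 1.0986/0.6
= 18 + 1.831
= 19.83


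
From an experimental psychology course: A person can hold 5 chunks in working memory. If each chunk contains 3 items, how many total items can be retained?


Total items = chunks * items_per_chunk
= 5 * 3
= 15


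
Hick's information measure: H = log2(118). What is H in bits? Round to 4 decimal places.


H = log2(n)
H = log2(118)
= 6.8826


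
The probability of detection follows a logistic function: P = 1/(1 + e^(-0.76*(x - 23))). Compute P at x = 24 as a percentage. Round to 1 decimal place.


P(x) = 1/(1 + e^(-0.76*(24 - 23)))
Exponent = -0.76 * 1 = -0.76
e^(-0.76) = 0.467666
P = 1/(1 + 0.467666) = 0.681354
Percentage = 68.1


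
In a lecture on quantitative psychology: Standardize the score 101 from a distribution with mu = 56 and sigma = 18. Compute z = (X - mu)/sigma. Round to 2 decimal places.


z = (X - mu) / sigma
= (101 - 56) / 18
= 45 / 18
= 2.50


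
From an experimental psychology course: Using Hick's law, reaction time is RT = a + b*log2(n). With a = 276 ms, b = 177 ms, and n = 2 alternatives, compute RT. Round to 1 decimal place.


RT = 276 + 177 * log2(2)
log2(2) = 1.0
RT = 276 + 177 * 1.0
= 276 + 177.0
= 453.0 ms


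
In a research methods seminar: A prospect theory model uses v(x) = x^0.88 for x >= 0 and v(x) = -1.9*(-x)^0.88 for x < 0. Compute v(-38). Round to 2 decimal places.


Since x = -38 < 0, use v(x) = -lambda*(-x)^alpha
(-x) = 38
38^0.88 = 24.5589
v(-38) = -1.9 * 24.5589
= -46.66


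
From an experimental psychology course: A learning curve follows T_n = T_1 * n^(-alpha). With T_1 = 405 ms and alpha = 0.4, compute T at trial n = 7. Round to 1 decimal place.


T_n = 405 * 7^(-0.4)
7^(-0.4) = 0.459157
T_n = 405 * 0.459157
= 186.0 ms


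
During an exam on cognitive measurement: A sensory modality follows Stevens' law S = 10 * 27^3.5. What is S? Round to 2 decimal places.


S = 10 * 27^3.5
27^3.5 = 102275.8681
S = 10 * 102275.8681
= 1022758.68


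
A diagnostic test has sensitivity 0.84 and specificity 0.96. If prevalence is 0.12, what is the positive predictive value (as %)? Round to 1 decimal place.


PPV = (sens * prev) / (sens * prev + (1-spec) * (1-prev))
Numerator = 0.84 * 0.12 = 0.1008
P(positive and no disease) = (1 - spec) * (1 - prev) = (1 - 0.96) * (1 - 0.12) = 0.0352
Denominator = 0.1008 + 0.0352 = 0.136
PPV = 0.1008 / 0.136 = 0.741176
As percentage = 74.1


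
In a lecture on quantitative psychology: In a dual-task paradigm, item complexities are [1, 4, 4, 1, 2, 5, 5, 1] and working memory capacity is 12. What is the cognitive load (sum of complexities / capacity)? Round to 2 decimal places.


Total complexity = 1 + 4 + 4 + 1 + 2 + 5 + 5 + 1 = 23
Load = total / capacity = 23 / 12
= 1.92


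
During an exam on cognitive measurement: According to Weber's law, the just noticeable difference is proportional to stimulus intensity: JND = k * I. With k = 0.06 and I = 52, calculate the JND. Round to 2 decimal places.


JND = k * I
JND = 0.06 * 52
= 3.12


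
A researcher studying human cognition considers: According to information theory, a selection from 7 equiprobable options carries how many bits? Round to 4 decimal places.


H = log2(n)
H = log2(7)
= 2.8074


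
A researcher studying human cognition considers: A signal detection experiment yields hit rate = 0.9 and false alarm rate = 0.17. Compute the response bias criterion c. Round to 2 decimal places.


c = -0.5 * (z(HR) + z(FAR))
z(0.9) = 1.2816
z(0.17) = -0.9542
c = -0.5 * (1.2816 + -0.9542)
= -0.5 * 0.3274
= -0.16


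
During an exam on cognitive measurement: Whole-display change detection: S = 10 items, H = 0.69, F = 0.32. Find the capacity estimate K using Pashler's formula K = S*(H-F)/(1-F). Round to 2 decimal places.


K = S * (H - F) / (1 - F)
H - F = 0.37
1 - F = 0.68
K = 10 * 0.37 / 0.68
= 5.44


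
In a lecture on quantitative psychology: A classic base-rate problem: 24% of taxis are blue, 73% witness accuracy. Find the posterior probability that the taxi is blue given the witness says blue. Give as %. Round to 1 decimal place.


P(blue | says blue) = P(says blue | blue)*P(blue) / [P(says blue | blue)*P(blue) + P(says blue | not blue)*P(not blue)]
Numerator = 0.73 * 0.24 = 0.1752
False identification = 0.27 * 0.76 = 0.2052
P = 0.1752 / (0.1752 + 0.2052)
= 0.1752 / 0.3804
As percentage = 46.1


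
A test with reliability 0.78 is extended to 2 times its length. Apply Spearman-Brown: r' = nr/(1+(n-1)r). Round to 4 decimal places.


r_new = n*r / (1 + (n-1)*r)
Numerator = 2 * 0.78 = 1.56
Denominator = 1 + 1 * 0.78 = 1.78
r_new = 1.56 / 1.78
= 0.8764


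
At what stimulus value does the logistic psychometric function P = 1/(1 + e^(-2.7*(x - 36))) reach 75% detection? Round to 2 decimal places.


At P = 0.75: 0.75 = 1/(1 + e^(-k*(x-x0)))
Solving: e^(-k*(x-x0)) = 1/3
x = x0 + ln(3)/k
ln(3) = 1.0986
x = 36 + 1.0986/2.7
= 36 + 0.4069
= 36.41


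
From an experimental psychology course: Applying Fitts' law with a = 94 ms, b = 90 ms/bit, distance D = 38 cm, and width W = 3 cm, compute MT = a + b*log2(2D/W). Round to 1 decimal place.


MT = 94 + 90 * log2(2*38/3)
2D/W = 25.333333
log2(25.333333) = 4.663
MT = 94 + 90 * 4.663
= 513.7 ms


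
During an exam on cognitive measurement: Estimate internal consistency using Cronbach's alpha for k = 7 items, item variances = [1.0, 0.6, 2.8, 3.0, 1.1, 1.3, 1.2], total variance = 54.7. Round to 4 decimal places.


alpha = (k/(k-1)) * (1 - sum(s_i^2)/s_total^2)
sum(item variances) = 11.0
k/(k-1) = 7/6 = 1.166667
1 - 11.0/54.7 = 1 - 0.201097 = 0.798903
alpha = 1.166667 * 0.798903
= 0.9321


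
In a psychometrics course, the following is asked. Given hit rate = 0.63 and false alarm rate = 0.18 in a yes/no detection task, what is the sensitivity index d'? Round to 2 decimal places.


d' = z(HR) - z(FAR)
z(0.63) = 0.3319
z(0.18) = -0.9154
d' = 0.3319 - -0.9154
= 1.25


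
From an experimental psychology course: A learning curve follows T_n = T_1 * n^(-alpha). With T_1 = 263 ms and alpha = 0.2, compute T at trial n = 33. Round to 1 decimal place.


T_n = 263 * 33^(-0.2)
33^(-0.2) = 0.496932
T_n = 263 * 0.496932
= 130.7 ms


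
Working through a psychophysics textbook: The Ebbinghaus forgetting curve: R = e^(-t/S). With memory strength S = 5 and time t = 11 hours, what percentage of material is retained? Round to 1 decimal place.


R = e^(-t/S)
-t/S = -11/5 = -2.2
R = e^(-2.2) = 0.110803
Percentage = 0.110803 * 100
= 11.1


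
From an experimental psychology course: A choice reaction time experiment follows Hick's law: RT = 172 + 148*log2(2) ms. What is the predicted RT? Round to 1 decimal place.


RT = 172 + 148 * log2(2)
log2(2) = 1.0
RT = 172 + 148 * 1.0
= 172 + 148.0
= 320.0 ms


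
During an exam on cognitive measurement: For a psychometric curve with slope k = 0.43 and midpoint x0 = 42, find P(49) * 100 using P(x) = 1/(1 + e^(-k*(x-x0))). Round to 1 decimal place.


P(x) = 1/(1 + e^(-0.43*(49 - 42)))
Exponent = -0.43 * 7 = -3.01
e^(-3.01) = 0.049292
P = 1/(1 + 0.049292) = 0.953024
Percentage = 95.3


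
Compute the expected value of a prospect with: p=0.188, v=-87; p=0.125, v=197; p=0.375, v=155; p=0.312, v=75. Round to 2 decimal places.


EU = sum(p_i * v_i)
0.188 * -87 = -16.356
0.125 * 197 = 24.625
0.375 * 155 = 58.125
0.312 * 75 = 23.4
EU = -16.356 + 24.625 + 58.125 + 23.4
= 89.79


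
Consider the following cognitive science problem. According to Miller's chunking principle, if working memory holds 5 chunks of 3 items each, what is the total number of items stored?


Total items = chunks * items_per_chunk
= 5 * 3
= 15


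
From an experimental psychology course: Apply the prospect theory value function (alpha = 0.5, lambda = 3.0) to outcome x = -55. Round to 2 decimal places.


Since x = -55 < 0, use v(x) = -lambda*(-x)^alpha
(-x) = 55
55^0.5 = 7.4162
v(-55) = -3.0 * 7.4162
= -22.25


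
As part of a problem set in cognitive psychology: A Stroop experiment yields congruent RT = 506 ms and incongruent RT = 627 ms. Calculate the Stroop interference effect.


Stroop effect = RT(incongruent) - RT(congruent)
= 627 - 506
= 121 ms


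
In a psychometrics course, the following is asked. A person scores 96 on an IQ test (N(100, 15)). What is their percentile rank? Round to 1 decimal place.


z = (IQ - mean) / SD
z = (96 - 100) / 15 = -0.2667
Percentile = Phi(-0.2667) * 100
Phi(-0.2667) = 0.39485
= 39.5


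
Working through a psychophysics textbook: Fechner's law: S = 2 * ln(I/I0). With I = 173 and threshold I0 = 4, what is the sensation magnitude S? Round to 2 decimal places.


S = 2 * ln(173/4)
I/I0 = 43.25
ln(43.25) = 3.767
S = 2 * 3.767
= 7.53


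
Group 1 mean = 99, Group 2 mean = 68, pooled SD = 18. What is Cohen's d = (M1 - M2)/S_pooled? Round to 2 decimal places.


Cohen's d = (M1 - M2) / S_pooled
= (99 - 68) / 18
= 31 / 18
= 1.72


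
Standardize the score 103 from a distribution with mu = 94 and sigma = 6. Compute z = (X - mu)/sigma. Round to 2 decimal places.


z = (X - mu) / sigma
= (103 - 94) / 6
= 9 / 6
= 1.50


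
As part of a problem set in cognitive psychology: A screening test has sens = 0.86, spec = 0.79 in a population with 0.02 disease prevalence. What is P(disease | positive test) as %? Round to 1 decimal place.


PPV = (sens * prev) / (sens * prev + (1-spec) * (1-prev))
Numerator = 0.86 * 0.02 = 0.0172
P(positive and no disease) = (1 - spec) * (1 - prev) = (1 - 0.79) * (1 - 0.02) = 0.2058
Denominator = 0.0172 + 0.2058 = 0.223
PPV = 0.0172 / 0.223 = 0.07713
As percentage = 7.7


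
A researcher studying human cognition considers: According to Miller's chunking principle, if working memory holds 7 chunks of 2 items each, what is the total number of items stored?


Total items = chunks * items_per_chunk
= 7 * 2
= 14


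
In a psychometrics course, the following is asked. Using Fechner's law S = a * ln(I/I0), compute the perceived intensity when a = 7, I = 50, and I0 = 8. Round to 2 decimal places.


S = 7 * ln(50/8)
I/I0 = 6.25
ln(6.25) = 1.8326
S = 7 * 1.8326
= 12.83


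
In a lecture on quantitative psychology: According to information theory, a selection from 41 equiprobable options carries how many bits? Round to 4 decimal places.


H = log2(n)
H = log2(41)
= 5.3576


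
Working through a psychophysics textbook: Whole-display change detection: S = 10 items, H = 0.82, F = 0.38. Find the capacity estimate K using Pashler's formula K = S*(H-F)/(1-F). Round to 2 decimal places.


K = S * (H - F) / (1 - F)
H - F = 0.44
1 - F = 0.62
K = 10 * 0.44 / 0.62
= 7.10


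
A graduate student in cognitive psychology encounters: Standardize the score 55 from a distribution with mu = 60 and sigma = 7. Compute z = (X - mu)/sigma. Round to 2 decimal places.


z = (X - mu) / sigma
= (55 - 60) / 7
= -5 / 7
= -0.71


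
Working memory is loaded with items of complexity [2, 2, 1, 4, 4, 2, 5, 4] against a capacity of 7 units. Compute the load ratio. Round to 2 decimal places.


Total complexity = 2 + 2 + 1 + 4 + 4 + 2 + 5 + 4 = 24
Load = total / capacity = 24 / 7
= 3.43


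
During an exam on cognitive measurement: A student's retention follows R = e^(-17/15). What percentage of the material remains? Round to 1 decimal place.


R = e^(-t/S)
-t/S = -17/15 = -1.133333
R = e^(-1.133333) = 0.321958
Percentage = 0.321958 * 100
= 32.2


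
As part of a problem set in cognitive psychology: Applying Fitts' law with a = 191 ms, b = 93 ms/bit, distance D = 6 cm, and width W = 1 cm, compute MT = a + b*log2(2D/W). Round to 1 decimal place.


MT = 191 + 93 * log2(2*6/1)
2D/W = 12.0
log2(12.0) = 3.585
MT = 191 + 93 * 3.585
= 524.4 ms


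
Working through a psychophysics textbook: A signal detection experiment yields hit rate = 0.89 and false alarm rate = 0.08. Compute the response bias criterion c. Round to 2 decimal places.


c = -0.5 * (z(HR) + z(FAR))
z(0.89) = 1.2265
z(0.08) = -1.4051
c = -0.5 * (1.2265 + -1.4051)
= -0.5 * -0.1786
= 0.09


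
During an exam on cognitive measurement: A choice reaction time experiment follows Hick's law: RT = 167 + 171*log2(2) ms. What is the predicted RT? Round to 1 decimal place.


RT = 167 + 171 * log2(2)
log2(2) = 1.0
RT = 167 + 171 * 1.0
= 167 + 171.0
= 338.0 ms


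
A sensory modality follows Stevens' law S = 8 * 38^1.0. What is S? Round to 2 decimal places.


S = 8 * 38^1.0
38^1.0 = 38.0
S = 8 * 38.0
= 304.00


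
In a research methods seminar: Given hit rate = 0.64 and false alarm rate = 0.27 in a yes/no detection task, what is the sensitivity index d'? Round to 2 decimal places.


d' = z(HR) - z(FAR)
z(0.64) = 0.3585
z(0.27) = -0.6128
d' = 0.3585 - -0.6128
= 0.97


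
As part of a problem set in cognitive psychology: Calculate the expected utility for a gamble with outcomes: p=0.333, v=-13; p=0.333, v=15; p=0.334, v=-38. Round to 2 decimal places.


EU = sum(p_i * v_i)
0.333 * -13 = -4.329
0.333 * 15 = 4.995
0.334 * -38 = -12.692
EU = -4.329 + 4.995 + -12.692
= -12.03


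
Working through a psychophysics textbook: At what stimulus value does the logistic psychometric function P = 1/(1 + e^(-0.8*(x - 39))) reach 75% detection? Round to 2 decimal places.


At P = 0.75: 0.75 = 1/(1 + e^(-k*(x-x0)))
Solving: e^(-k*(x-x0)) = 1/3
x = x0 + ln(3)/k
ln(3) = 1.0986
x = 39 + 1.0986/0.8
= 39 + 1.3732
= 40.37


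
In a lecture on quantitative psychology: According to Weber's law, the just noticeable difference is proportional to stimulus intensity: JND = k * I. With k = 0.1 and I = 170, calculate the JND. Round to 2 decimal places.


JND = k * I
JND = 0.1 * 170
= 17.00


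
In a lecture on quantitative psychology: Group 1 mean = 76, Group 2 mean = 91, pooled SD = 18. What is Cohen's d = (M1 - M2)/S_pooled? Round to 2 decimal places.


Cohen's d = (M1 - M2) / S_pooled
= (76 - 91) / 18
= -15 / 18
= -0.83


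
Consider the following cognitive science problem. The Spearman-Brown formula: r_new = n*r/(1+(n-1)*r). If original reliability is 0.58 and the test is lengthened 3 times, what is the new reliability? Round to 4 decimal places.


r_new = n*r / (1 + (n-1)*r)
Numerator = 3 * 0.58 = 1.74
Denominator = 1 + 2 * 0.58 = 2.16
r_new = 1.74 / 2.16
= 0.8056


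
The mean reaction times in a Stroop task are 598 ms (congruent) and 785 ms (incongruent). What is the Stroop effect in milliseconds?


Stroop effect = RT(incongruent) - RT(congruent)
= 785 - 598
= 187 ms


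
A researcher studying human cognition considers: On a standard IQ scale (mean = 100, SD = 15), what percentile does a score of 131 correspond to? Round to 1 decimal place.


z = (IQ - mean) / SD
z = (131 - 100) / 15 = 2.0667
Percentile = Phi(2.0667) * 100
Phi(2.0667) = 0.980619
= 98.1


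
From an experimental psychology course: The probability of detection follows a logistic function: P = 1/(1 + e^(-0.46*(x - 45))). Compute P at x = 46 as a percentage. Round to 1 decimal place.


P(x) = 1/(1 + e^(-0.46*(46 - 45)))
Exponent = -0.46 * 1 = -0.46
e^(-0.46) = 0.631284
P = 1/(1 + 0.631284) = 0.613014
Percentage = 61.3


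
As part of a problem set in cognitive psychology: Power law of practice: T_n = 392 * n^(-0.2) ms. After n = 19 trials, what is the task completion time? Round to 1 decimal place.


T_n = 392 * 19^(-0.2)
19^(-0.2) = 0.554944
T_n = 392 * 0.554944
= 217.5 ms


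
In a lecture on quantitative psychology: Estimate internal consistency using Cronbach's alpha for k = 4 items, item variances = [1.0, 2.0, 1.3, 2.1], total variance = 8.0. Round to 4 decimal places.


alpha = (k/(k-1)) * (1 - sum(s_i^2)/s_total^2)
sum(item variances) = 6.4
k/(k-1) = 4/3 = 1.333333
1 - 6.4/8.0 = 1 - 0.8 = 0.2
alpha = 1.333333 * 0.2
= 0.2667


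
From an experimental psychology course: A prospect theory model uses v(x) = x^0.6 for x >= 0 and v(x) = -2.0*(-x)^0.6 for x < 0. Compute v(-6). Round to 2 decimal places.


Since x = -6 < 0, use v(x) = -lambda*(-x)^alpha
(-x) = 6
6^0.6 = 2.9302
v(-6) = -2.0 * 2.9302
= -5.86


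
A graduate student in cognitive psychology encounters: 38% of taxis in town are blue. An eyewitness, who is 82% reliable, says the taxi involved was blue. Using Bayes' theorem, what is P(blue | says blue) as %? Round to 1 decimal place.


P(blue | says blue) = P(says blue | blue)*P(blue) / [P(says blue | blue)*P(blue) + P(says blue | not blue)*P(not blue)]
Numerator = 0.82 * 0.38 = 0.3116
False identification = 0.18 * 0.62 = 0.1116
P = 0.3116 / (0.3116 + 0.1116)
= 0.3116 / 0.4232
As percentage = 73.6


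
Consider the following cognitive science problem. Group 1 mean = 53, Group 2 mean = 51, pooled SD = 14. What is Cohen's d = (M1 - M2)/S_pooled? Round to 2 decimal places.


Cohen's d = (M1 - M2) / S_pooled
= (53 - 51) / 14
= 2 / 14
= 0.14


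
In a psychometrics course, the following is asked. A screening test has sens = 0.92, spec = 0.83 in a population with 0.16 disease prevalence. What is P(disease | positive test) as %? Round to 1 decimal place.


PPV = (sens * prev) / (sens * prev + (1-spec) * (1-prev))
Numerator = 0.92 * 0.16 = 0.1472
P(positive and no disease) = (1 - spec) * (1 - prev) = (1 - 0.83) * (1 - 0.16) = 0.1428
Denominator = 0.1472 + 0.1428 = 0.29
PPV = 0.1472 / 0.29 = 0.507586
As percentage = 50.8


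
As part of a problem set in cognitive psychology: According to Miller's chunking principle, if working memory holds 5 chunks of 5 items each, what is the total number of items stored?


Total items = chunks * items_per_chunk
= 5 * 5
= 25


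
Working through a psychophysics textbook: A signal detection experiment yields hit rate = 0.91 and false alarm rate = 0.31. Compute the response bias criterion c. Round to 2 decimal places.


c = -0.5 * (z(HR) + z(FAR))
z(0.91) = 1.3408
z(0.31) = -0.4959
c = -0.5 * (1.3408 + -0.4959)
= -0.5 * 0.8449
= -0.42


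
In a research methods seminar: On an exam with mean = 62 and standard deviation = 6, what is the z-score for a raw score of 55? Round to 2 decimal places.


z = (X - mu) / sigma
= (55 - 62) / 6
= -7 / 6
= -1.17


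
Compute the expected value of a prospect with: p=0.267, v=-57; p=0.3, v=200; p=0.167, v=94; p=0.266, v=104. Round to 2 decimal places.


EU = sum(p_i * v_i)
0.267 * -57 = -15.219
0.3 * 200 = 60.0
0.167 * 94 = 15.698
0.266 * 104 = 27.664
EU = -15.219 + 60.0 + 15.698 + 27.664
= 88.14


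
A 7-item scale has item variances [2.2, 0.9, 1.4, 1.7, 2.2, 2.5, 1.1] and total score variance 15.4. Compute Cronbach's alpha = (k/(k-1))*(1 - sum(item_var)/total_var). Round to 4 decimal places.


alpha = (k/(k-1)) * (1 - sum(s_i^2)/s_total^2)
sum(item variances) = 12.0
k/(k-1) = 7/6 = 1.166667
1 - 12.0/15.4 = 1 - 0.779221 = 0.220779
alpha = 1.166667 * 0.220779
= 0.2576


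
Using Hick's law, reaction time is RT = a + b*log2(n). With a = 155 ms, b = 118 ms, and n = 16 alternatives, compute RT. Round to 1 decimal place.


RT = 155 + 118 * log2(16)
log2(16) = 4.0
RT = 155 + 118 * 4.0
= 155 + 472.0
= 627.0 ms


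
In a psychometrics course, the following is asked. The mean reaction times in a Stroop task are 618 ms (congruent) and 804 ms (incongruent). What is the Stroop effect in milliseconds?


Stroop effect = RT(incongruent) - RT(congruent)
= 804 - 618
= 186 ms


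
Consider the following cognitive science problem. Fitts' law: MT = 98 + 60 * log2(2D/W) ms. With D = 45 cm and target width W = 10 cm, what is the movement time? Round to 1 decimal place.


MT = 98 + 60 * log2(2*45/10)
2D/W = 9.0
log2(9.0) = 3.1699
MT = 98 + 60 * 3.1699
= 288.2 ms


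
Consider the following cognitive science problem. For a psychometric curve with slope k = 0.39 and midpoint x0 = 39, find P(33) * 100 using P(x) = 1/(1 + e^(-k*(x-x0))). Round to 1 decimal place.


P(x) = 1/(1 + e^(-0.39*(33 - 39)))
Exponent = -0.39 * -6 = 2.34
e^(2.34) = 10.381237
P = 1/(1 + 10.381237) = 0.087864
Percentage = 8.8


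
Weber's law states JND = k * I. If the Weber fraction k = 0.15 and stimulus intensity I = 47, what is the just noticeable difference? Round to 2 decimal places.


JND = k * I
JND = 0.15 * 47
= 7.05


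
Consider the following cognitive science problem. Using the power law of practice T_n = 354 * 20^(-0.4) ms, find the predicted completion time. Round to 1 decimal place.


T_n = 354 * 20^(-0.4)
20^(-0.4) = 0.301709
T_n = 354 * 0.301709
= 106.8 ms


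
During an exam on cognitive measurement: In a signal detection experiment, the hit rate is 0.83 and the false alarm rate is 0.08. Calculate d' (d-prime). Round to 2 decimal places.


d' = z(HR) - z(FAR)
z(0.83) = 0.9542
z(0.08) = -1.4051
d' = 0.9542 - -1.4051
= 2.36


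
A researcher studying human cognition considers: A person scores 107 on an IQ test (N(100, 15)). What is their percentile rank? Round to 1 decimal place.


z = (IQ - mean) / SD
z = (107 - 100) / 15 = 0.4667
Percentile = Phi(0.4667) * 100
Phi(0.4667) = 0.679643
= 68.0


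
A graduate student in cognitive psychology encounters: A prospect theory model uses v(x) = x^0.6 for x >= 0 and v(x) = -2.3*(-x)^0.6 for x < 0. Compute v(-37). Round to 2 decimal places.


Since x = -37 < 0, use v(x) = -lambda*(-x)^alpha
(-x) = 37
37^0.6 = 8.7281
v(-37) = -2.3 * 8.7281
= -20.07


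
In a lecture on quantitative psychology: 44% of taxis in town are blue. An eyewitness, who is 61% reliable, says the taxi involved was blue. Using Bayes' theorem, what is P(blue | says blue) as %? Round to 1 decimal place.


P(blue | says blue) = P(says blue | blue)*P(blue) / [P(says blue | blue)*P(blue) + P(says blue | not blue)*P(not blue)]
Numerator = 0.61 * 0.44 = 0.2684
False identification = 0.39 * 0.56 = 0.2184
P = 0.2684 / (0.2684 + 0.2184)
= 0.2684 / 0.4868
As percentage = 55.1


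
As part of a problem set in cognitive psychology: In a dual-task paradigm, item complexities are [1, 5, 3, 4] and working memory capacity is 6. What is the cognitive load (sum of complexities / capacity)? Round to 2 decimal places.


Total complexity = 1 + 5 + 3 + 4 = 13
Load = total / capacity = 13 / 6
= 2.17


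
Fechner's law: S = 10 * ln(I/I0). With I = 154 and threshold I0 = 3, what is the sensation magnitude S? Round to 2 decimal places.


S = 10 * ln(154/3)
I/I0 = 51.333333
ln(51.333333) = 3.9383
S = 10 * 3.9383
= 39.38


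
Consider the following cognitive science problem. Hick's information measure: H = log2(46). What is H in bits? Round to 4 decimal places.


H = log2(n)
H = log2(46)
= 5.5236


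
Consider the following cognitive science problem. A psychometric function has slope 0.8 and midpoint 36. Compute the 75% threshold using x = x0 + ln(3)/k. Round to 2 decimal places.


At P = 0.75: 0.75 = 1/(1 + e^(-k*(x-x0)))
Solving: e^(-k*(x-x0)) = 1/3
x = x0 + ln(3)/k
ln(3) = 1.0986
x = 36 + 1.0986/0.8
= 36 + 1.3732
= 37.37


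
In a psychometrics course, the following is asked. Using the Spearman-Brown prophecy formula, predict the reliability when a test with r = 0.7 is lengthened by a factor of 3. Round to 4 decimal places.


r_new = n*r / (1 + (n-1)*r)
Numerator = 3 * 0.7 = 2.1
Denominator = 1 + 2 * 0.7 = 2.4
r_new = 2.1 / 2.4
= 0.8750


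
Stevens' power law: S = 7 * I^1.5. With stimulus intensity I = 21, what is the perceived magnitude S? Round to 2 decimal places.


S = 7 * 21^1.5
21^1.5 = 96.2341
S = 7 * 96.2341
= 673.64


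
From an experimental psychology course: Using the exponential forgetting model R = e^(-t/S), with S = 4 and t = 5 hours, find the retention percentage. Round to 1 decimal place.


R = e^(-t/S)
-t/S = -5/4 = -1.25
R = e^(-1.25) = 0.286505
Percentage = 0.286505 * 100
= 28.7


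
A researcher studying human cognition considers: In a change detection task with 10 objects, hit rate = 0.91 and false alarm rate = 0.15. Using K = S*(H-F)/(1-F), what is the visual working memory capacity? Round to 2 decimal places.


K = S * (H - F) / (1 - F)
H - F = 0.76
1 - F = 0.85
K = 10 * 0.76 / 0.85
= 8.94


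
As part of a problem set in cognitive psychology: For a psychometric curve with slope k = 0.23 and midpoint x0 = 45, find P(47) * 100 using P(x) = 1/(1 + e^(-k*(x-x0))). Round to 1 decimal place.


P(x) = 1/(1 + e^(-0.23*(47 - 45)))
Exponent = -0.23 * 2 = -0.46
e^(-0.46) = 0.631284
P = 1/(1 + 0.631284) = 0.613014
Percentage = 61.3


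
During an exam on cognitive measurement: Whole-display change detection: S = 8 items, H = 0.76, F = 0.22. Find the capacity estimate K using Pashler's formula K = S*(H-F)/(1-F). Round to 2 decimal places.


K = S * (H - F) / (1 - F)
H - F = 0.54
1 - F = 0.78
K = 8 * 0.54 / 0.78
= 5.54


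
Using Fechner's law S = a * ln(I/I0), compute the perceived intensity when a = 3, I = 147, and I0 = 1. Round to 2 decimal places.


S = 3 * ln(147/1)
I/I0 = 147.0
ln(147.0) = 4.9904
S = 3 * 4.9904
= 14.97


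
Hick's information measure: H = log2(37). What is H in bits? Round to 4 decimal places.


H = log2(n)
H = log2(37)
= 5.2095


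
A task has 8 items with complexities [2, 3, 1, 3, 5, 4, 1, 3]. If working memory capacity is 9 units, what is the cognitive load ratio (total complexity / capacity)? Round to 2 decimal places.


Total complexity = 2 + 3 + 1 + 3 + 5 + 4 + 1 + 3 = 22
Load = total / capacity = 22 / 9
= 2.44


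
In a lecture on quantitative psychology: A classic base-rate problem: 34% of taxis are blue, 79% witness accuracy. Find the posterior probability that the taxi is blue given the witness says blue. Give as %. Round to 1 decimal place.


P(blue | says blue) = P(says blue | blue)*P(blue) / [P(says blue | blue)*P(blue) + P(says blue | not blue)*P(not blue)]
Numerator = 0.79 * 0.34 = 0.2686
False identification = 0.21 * 0.66 = 0.1386
P = 0.2686 / (0.2686 + 0.1386)
= 0.2686 / 0.4072
As percentage = 66.0


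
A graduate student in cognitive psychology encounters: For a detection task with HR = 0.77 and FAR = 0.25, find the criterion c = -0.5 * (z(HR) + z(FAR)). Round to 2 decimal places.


c = -0.5 * (z(HR) + z(FAR))
z(0.77) = 0.7388
z(0.25) = -0.6745
c = -0.5 * (0.7388 + -0.6745)
= -0.5 * 0.0643
= -0.03


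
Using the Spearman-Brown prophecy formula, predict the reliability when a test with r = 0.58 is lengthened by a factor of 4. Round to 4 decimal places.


r_new = n*r / (1 + (n-1)*r)
Numerator = 4 * 0.58 = 2.32
Denominator = 1 + 3 * 0.58 = 2.74
r_new = 2.32 / 2.74
= 0.8467


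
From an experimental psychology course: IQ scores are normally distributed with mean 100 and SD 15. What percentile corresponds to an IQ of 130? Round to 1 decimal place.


z = (IQ - mean) / SD
z = (130 - 100) / 15 = 2.0
Percentile = Phi(2.0) * 100
Phi(2.0) = 0.97725
= 97.7


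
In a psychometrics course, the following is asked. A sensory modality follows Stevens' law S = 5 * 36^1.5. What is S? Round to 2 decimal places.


S = 5 * 36^1.5
36^1.5 = 216.0
S = 5 * 216.0
= 1080.00


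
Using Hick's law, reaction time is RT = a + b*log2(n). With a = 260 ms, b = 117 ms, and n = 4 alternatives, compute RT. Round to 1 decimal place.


RT = 260 + 117 * log2(4)
log2(4) = 2.0
RT = 260 + 117 * 2.0
= 260 + 234.0
= 494.0 ms


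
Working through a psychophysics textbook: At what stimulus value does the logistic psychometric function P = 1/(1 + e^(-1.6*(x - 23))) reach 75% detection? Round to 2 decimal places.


At P = 0.75: 0.75 = 1/(1 + e^(-k*(x-x0)))
Solving: e^(-k*(x-x0)) = 1/3
x = x0 + ln(3)/k
ln(3) = 1.0986
x = 23 + 1.0986/1.6
= 23 + 0.6866
= 23.69


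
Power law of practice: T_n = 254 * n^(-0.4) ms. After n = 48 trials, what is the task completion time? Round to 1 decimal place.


T_n = 254 * 48^(-0.4)
48^(-0.4) = 0.212571
T_n = 254 * 0.212571
= 54.0 ms


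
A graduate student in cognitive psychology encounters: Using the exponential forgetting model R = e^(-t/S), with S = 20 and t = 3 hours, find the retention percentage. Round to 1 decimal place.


R = e^(-t/S)
-t/S = -3/20 = -0.15
R = e^(-0.15) = 0.860708
Percentage = 0.860708 * 100
= 86.1


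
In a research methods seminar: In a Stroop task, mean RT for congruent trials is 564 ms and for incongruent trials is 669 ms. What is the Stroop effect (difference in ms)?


Stroop effect = RT(incongruent) - RT(congruent)
= 669 - 564
= 105 ms


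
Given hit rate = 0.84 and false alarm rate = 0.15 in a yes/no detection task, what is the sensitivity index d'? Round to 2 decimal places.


d' = z(HR) - z(FAR)
z(0.84) = 0.9945
z(0.15) = -1.0364
d' = 0.9945 - -1.0364
= 2.03


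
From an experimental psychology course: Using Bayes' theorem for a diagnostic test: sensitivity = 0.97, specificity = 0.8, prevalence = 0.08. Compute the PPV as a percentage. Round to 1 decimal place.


PPV = (sens * prev) / (sens * prev + (1-spec) * (1-prev))
Numerator = 0.97 * 0.08 = 0.0776
P(positive and no disease) = (1 - spec) * (1 - prev) = (1 - 0.8) * (1 - 0.08) = 0.184
Denominator = 0.0776 + 0.184 = 0.2616
PPV = 0.0776 / 0.2616 = 0.296636
As percentage = 29.7


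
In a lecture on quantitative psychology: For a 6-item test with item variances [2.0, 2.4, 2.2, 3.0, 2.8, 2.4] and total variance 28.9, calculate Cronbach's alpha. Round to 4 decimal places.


alpha = (k/(k-1)) * (1 - sum(s_i^2)/s_total^2)
sum(item variances) = 14.8
k/(k-1) = 6/5 = 1.2
1 - 14.8/28.9 = 1 - 0.512111 = 0.487889
alpha = 1.2 * 0.487889
= 0.5855


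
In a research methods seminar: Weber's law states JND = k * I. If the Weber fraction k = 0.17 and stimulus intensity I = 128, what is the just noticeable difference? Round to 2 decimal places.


JND = k * I
JND = 0.17 * 128
= 21.76


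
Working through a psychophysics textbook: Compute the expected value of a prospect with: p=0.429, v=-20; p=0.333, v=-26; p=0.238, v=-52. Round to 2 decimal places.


EU = sum(p_i * v_i)
0.429 * -20 = -8.58
0.333 * -26 = -8.658
0.238 * -52 = -12.376
EU = -8.58 + -8.658 + -12.376
= -29.61


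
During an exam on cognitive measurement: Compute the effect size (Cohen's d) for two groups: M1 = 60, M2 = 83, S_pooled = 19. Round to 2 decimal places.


Cohen's d = (M1 - M2) / S_pooled
= (60 - 83) / 19
= -23 / 19
= -1.21


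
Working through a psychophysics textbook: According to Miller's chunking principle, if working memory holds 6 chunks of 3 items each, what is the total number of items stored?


Total items = chunks * items_per_chunk
= 6 * 3
= 18


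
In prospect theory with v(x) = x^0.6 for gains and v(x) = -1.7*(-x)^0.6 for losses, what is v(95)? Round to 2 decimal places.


Since x = 95 >= 0, use v(x) = x^0.6
95^0.6 = 15.3686
v(95) = 15.37


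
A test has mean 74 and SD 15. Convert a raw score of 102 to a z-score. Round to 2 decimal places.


z = (X - mu) / sigma
= (102 - 74) / 15
= 28 / 15
= 1.87


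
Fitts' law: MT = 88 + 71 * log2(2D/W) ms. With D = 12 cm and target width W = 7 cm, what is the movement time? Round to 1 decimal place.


MT = 88 + 71 * log2(2*12/7)
2D/W = 3.428571
log2(3.428571) = 1.7776
MT = 88 + 71 * 1.7776
= 214.2 ms


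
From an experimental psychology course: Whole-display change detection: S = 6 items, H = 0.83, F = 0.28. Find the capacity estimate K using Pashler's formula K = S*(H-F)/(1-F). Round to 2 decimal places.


K = S * (H - F) / (1 - F)
H - F = 0.55
1 - F = 0.72
K = 6 * 0.55 / 0.72
= 4.58


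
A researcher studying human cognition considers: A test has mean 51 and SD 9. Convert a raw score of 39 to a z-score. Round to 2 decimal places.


z = (X - mu) / sigma
= (39 - 51) / 9
= -12 / 9
= -1.33


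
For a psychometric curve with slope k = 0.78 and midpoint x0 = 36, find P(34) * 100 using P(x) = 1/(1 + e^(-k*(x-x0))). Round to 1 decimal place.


P(x) = 1/(1 + e^(-0.78*(34 - 36)))
Exponent = -0.78 * -2 = 1.56
e^(1.56) = 4.758821
P = 1/(1 + 4.758821) = 0.173647
Percentage = 17.4


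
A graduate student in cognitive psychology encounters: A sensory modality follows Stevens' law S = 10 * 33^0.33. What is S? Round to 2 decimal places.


S = 10 * 33^0.33
33^0.33 = 3.1704
S = 10 * 3.1704
= 31.70


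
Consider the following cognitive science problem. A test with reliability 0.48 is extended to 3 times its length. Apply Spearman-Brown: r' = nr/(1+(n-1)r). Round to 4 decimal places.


r_new = n*r / (1 + (n-1)*r)
Numerator = 3 * 0.48 = 1.44
Denominator = 1 + 2 * 0.48 = 1.96
r_new = 1.44 / 1.96
= 0.7347


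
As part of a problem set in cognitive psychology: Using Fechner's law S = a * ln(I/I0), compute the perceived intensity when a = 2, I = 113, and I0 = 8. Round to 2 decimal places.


S = 2 * ln(113/8)
I/I0 = 14.125
ln(14.125) = 2.6479
S = 2 * 2.6479
= 5.30


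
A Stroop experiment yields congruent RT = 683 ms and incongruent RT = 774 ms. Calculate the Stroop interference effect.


Stroop effect = RT(incongruent) - RT(congruent)
= 774 - 683
= 91 ms


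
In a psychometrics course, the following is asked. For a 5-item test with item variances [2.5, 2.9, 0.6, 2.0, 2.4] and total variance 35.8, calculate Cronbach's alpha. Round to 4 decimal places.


alpha = (k/(k-1)) * (1 - sum(s_i^2)/s_total^2)
sum(item variances) = 10.4
k/(k-1) = 5/4 = 1.25
1 - 10.4/35.8 = 1 - 0.290503 = 0.709497
alpha = 1.25 * 0.709497
= 0.8869


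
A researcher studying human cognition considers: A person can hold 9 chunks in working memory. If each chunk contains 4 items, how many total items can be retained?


Total items = chunks * items_per_chunk
= 9 * 4
= 36


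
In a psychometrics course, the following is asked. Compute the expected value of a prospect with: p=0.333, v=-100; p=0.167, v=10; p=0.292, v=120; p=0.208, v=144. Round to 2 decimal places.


EU = sum(p_i * v_i)
0.333 * -100 = -33.3
0.167 * 10 = 1.67
0.292 * 120 = 35.04
0.208 * 144 = 29.952
EU = -33.3 + 1.67 + 35.04 + 29.952
= 33.36


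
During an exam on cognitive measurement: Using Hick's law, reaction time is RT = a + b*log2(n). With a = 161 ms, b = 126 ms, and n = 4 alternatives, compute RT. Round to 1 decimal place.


RT = 161 + 126 * log2(4)
log2(4) = 2.0
RT = 161 + 126 * 2.0
= 161 + 252.0
= 413.0 ms


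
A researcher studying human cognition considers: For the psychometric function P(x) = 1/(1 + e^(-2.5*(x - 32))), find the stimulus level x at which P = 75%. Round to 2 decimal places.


At P = 0.75: 0.75 = 1/(1 + e^(-k*(x-x0)))
Solving: e^(-k*(x-x0)) = 1/3
x = x0 + ln(3)/k
ln(3) = 1.0986
x = 32 + 1.0986/2.5
= 32 + 0.4394
= 32.44


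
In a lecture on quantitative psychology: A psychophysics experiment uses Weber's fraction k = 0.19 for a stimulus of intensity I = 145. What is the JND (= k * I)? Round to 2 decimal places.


JND = k * I
JND = 0.19 * 145
= 27.55


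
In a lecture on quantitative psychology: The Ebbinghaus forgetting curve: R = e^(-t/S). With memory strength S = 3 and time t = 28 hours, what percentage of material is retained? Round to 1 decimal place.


R = e^(-t/S)
-t/S = -28/3 = -9.333333
R = e^(-9.333333) = 8.8e-05
Percentage = 8.8e-05 * 100
= 0.0


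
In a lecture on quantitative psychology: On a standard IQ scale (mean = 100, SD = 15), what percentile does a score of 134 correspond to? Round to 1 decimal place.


z = (IQ - mean) / SD
z = (134 - 100) / 15 = 2.2667
Percentile = Phi(2.2667) * 100
Phi(2.2667) = 0.988296
= 98.8


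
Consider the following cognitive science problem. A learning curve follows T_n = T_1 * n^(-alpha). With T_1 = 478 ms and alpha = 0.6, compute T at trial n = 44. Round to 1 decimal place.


T_n = 478 * 44^(-0.6)
44^(-0.6) = 0.103259
T_n = 478 * 0.103259
= 49.4 ms


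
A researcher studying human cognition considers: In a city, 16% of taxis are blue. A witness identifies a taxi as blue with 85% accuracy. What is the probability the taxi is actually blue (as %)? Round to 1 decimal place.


P(blue | says blue) = P(says blue | blue)*P(blue) / [P(says blue | blue)*P(blue) + P(says blue | not blue)*P(not blue)]
Numerator = 0.85 * 0.16 = 0.136
False identification = 0.15 * 0.84 = 0.126
P = 0.136 / (0.136 + 0.126)
= 0.136 / 0.262
As percentage = 51.9


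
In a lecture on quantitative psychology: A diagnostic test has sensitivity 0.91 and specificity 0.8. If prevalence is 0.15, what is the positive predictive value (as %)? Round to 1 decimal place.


PPV = (sens * prev) / (sens * prev + (1-spec) * (1-prev))
Numerator = 0.91 * 0.15 = 0.1365
P(positive and no disease) = (1 - spec) * (1 - prev) = (1 - 0.8) * (1 - 0.15) = 0.17
Denominator = 0.1365 + 0.17 = 0.3065
PPV = 0.1365 / 0.3065 = 0.445351
As percentage = 44.5


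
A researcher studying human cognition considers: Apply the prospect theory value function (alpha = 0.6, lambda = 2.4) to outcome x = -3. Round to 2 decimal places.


Since x = -3 < 0, use v(x) = -lambda*(-x)^alpha
(-x) = 3
3^0.6 = 1.9332
v(-3) = -2.4 * 1.9332
= -4.64


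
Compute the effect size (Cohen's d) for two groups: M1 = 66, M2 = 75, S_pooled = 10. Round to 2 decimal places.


Cohen's d = (M1 - M2) / S_pooled
= (66 - 75) / 10
= -9 / 10
= -0.90


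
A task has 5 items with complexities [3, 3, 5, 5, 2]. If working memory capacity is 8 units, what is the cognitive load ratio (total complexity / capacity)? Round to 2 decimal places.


Total complexity = 3 + 3 + 5 + 5 + 2 = 18
Load = total / capacity = 18 / 8
= 2.25


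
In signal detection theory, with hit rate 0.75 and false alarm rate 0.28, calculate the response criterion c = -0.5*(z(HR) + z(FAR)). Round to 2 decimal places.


c = -0.5 * (z(HR) + z(FAR))
z(0.75) = 0.6745
z(0.28) = -0.5828
c = -0.5 * (0.6745 + -0.5828)
= -0.5 * 0.0917
= -0.05


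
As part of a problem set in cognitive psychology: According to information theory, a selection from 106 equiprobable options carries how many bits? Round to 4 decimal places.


H = log2(n)
H = log2(106)
= 6.7279


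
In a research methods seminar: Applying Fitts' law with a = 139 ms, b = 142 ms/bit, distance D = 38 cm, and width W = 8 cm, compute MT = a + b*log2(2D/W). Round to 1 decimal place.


MT = 139 + 142 * log2(2*38/8)
2D/W = 9.5
log2(9.5) = 3.2479
MT = 139 + 142 * 3.2479
= 600.2 ms


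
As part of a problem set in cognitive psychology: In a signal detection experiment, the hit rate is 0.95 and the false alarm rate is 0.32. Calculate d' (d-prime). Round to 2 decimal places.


d' = z(HR) - z(FAR)
z(0.95) = 1.6449
z(0.32) = -0.4677
d' = 1.6449 - -0.4677
= 2.11


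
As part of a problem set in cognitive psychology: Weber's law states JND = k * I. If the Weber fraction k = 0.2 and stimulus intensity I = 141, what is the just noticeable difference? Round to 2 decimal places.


JND = k * I
JND = 0.2 * 141
= 28.20
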